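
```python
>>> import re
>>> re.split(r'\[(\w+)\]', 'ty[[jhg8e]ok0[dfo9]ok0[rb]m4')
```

With a capturing group present, the delimiter's captured portion is kept in the result list.

['ty[', 'jhg8e', 'ok0', 'dfo9', 'ok0', 'rb', 'm4']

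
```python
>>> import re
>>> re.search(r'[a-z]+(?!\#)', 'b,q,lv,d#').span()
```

`(?!…)`/`(?<!…)` only lets a position through if the neighbouring text does NOT match; no characters are consumed.
`re.search` tries every starting position until one works.
The match spans [0:1] → 'b'.

(0, 1)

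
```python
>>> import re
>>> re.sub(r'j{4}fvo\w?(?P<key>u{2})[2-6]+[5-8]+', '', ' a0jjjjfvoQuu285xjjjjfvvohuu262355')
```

' a0xjjjjfvvohuu262355'

The pattern matches exactly 4 of the literal 'j', then the literal 'fvo'; then optionally a word character; then exactly 2 of a literal 'u' (captured as 'key'); then one or more of a character in [2-6]; then one or more of a character in [5-8].
Matches: at [3:16] → 'jjjjfvoQuu285'.
`sub` substitutes '' at each match site.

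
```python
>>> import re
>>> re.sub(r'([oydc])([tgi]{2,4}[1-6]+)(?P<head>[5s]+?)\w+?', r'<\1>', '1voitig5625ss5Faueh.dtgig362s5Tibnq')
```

'1v<o>5Faueh.<d>Tibnq'

Pattern: one of [oydc] (captured); then 2 to 4 of one of [tgi], then one or more of a character in [1-6] (captured); then one or more of one of [5s] (lazy) (captured as 'head'); then one or more of a word character (lazy).
Lazy quantifiers expand one character at a time until the remainder of the pattern can match.
Matches: at [2:13] → 'oitig5625ss'; at [20:30] → 'dtgig362s5'.
`\1` in the replacement pulls in group 1's text for each match.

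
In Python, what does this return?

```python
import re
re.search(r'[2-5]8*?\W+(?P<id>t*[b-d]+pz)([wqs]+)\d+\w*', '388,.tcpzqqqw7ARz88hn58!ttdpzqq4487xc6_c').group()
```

The match spans [0:23] → '388,.tcpzqqqw7ARz88hn58'.

'388,.tcpzqqqw7ARz88hn58'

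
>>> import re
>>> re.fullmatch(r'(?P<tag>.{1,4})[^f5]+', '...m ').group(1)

'...m'

Pattern: 1 to 4 of any character (captured as 'tag'); then one or more of any character except [f5].
`fullmatch` succeeds only if the pattern covers the string from start to end.
The match spans [0:5] → '...m '.
Captured: group 1 = '...m'.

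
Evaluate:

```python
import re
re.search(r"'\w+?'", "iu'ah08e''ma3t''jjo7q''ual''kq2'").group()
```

"'ah08e'"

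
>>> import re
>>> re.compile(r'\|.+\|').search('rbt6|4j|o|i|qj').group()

`search` walks the string left to right and returns the first match it finds.
The match spans [4:12] → '|4j|o|i|'.

'|4j|o|i|'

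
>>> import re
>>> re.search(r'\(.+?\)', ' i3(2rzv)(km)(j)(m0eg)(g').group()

With the lazy modifier that quantifier settles for the fewest repetitions that let the rest of the pattern succeed (the atoms after it are unaffected and can still be greedy).
`re.search` tries every starting position until one works.
The match spans [3:9] → '(2rzv)'.

'(2rzv)'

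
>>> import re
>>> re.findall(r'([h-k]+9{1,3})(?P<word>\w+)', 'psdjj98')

[('jj9', '8')]

With 2 capturing groups, `findall` returns a 2-tuple per match.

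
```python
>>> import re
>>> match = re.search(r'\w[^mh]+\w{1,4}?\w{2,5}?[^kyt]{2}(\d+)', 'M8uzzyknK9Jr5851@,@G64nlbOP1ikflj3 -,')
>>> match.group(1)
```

The match spans [0:34] → 'M8uzzyknK9Jr5851@,@G64nlbOP1ikflj3'.
Captured: group 1 = '3'.

'3'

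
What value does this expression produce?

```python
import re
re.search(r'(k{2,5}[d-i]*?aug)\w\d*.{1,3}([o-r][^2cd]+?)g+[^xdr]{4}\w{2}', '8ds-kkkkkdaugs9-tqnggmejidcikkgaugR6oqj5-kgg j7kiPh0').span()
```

(4, 27)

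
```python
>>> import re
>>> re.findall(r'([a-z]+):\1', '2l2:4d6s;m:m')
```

A backreference is literal: `\1` must see the identical characters the first group matched.
Matches: at [9:12] match 'm:m', group 1 = 'm'.
One capturing group, so `findall` returns just the captured substring from the one match — 1 in all.

['m']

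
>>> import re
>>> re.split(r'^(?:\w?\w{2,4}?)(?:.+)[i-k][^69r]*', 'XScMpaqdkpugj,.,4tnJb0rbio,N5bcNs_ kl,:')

Pattern: anchored at the start of the string; then optionally a word character, then 2 to 4 of a word character (lazy) (non-capturing group); then one or more of any character (non-capturing group); then a character in [i-k], then zero or more of any character except [69r].
Matches to split on: at [0:39] → 'XScMpaqdkpugj,.,4tnJb0rbio,N5bcNs_ kl,:'.
Each match becomes a cut point; 2 segments remain.

['', '']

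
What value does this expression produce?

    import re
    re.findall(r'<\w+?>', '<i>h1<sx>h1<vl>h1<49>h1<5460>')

['<i>', '<sx>', '<vl>', '<49>', '<5460>']

Scanning left to right: at [0:3] → '<i>'; at [5:9] → '<sx>'; at [11:15] → '<vl>'; at [17:21] → '<49>'; at [23:29] → '<5460>'.
Since nothing is captured, `findall` lists the 5 matched substrings directly.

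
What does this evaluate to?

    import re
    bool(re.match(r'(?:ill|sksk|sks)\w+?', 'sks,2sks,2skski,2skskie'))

`re.match` won't scan ahead — the pattern has to work from the very first character.
Here position 0 doesn't satisfy it, so the call returns None, and `bool(None)` is False.

False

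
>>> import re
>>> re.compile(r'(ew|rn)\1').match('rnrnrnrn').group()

After group 1 captures some text, `\1` only succeeds where that same text appears again.
`re.match` won't scan ahead — the pattern has to work from the very first character.
The match spans [0:4] → 'rnrn'.
Captured: group 1 = 'rn'.

'rnrn'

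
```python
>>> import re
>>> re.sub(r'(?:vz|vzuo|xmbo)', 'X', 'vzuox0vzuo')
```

'Xuox0Xuo'

`|` is ordered: at each position the engine commits to the first alternative that works.
Every occurrence is swapped for 'X'.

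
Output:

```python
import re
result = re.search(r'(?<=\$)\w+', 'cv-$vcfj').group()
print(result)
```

The `(?=…)`/`(?<=…)` assertion just peeks at neighbouring text; it doesn't advance the match position.
Unlike `match`, `search` isn't anchored — it looks for the pattern anywhere in the string.
The match spans [4:8] → 'vcfj'.

vcfj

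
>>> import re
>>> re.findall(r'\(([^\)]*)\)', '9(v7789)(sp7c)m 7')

`findall` collects group 1 from each match (2 total).

['v7789', 'sp7c']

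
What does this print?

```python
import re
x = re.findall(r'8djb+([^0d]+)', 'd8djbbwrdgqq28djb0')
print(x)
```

One capturing group, so `findall` returns just the captured substring from the one match — 1 in all.

['wr']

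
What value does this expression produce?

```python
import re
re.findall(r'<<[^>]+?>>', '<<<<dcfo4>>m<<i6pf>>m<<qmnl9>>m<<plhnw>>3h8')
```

Walking the string: at [0:11] → '<<<<dcfo4>>'; at [12:20] → '<<i6pf>>'; at [21:30] → '<<qmnl9>>'; at [31:40] → '<<plhnw>>'.
`findall` yields the raw match text (4 of them) because the pattern has no groups.

['<<<<dcfo4>>', '<<i6pf>>', '<<qmnl9>>', '<<plhnw>>']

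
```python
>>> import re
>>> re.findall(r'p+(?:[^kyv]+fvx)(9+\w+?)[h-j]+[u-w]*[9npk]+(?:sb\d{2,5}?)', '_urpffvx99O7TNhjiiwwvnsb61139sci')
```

['99O7TN']

With the lazy modifier that quantifier settles for the fewest repetitions that let the rest of the pattern succeed (the atoms after it are unaffected and can still be greedy).
`findall` collects group 1 from the one match (1 total).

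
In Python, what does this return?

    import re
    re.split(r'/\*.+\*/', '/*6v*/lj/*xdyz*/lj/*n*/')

['', '']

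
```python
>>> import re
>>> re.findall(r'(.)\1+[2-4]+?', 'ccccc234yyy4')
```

After group 1 captures some text, `\1` only succeeds where that same text appears again.
`findall` collects group 1 from each match (2 total).

['c', 'y']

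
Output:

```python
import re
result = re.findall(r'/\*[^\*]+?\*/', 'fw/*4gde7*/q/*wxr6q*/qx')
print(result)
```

['/*4gde7*/', '/*wxr6q*/']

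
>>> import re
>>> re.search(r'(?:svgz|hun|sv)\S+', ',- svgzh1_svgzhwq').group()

`re.search` scans for the first position where the pattern succeeds.
The match spans [3:17] → 'svgzh1_svgzhwq'.

'svgzh1_svgzhwq'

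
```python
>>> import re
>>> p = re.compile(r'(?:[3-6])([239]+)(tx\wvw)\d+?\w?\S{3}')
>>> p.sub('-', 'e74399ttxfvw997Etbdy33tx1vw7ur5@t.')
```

'e74399ttxfvw997Etbdy-t.'

This matches a character in [3-6] (non-capturing group); then one or more of one of [239] (captured); then the literal 'tx', then a word character, then the literal 'vw' (captured); then one or more of a digit (lazy); then optionally a word character, then exactly 3 of a non-whitespace character.
Matches: at [20:32] → '33tx1vw7ur5@'.
Every occurrence is swapped for '-'.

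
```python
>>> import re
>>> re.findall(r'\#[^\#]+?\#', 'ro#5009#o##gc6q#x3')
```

['#5009#', '#gc6q#']

Scanning left to right: at [2:8] → '#5009#'; at [10:16] → '#gc6q#'.
`findall` yields the raw match text (2 of them) because the pattern has no groups.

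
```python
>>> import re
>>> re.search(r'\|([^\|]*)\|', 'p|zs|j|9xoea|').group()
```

Unlike `match`, `search` isn't anchored — it looks for the pattern anywhere in the string.
The match spans [1:5] → '|zs|'.
Captured: group 1 = 'zs'.

'|zs|'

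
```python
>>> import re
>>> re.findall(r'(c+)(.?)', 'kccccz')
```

[('cccc', 'z')]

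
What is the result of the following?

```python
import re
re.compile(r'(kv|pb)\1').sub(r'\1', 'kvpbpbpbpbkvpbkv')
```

After group 1 captures some text, `\1` only succeeds where that same text appears again.
Matches: at [2:6] → 'pbpb'; at [6:10] → 'pbpb'.
The replacement refers to a captured group, so each match is rewritten using its own captured text.

'kvpbpbkvpbkv'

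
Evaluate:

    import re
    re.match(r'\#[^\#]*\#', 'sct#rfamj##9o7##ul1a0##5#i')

`re.match` won't scan ahead — the pattern has to work from the very first character.
Here the pattern fails at index 0, so the call returns None.

None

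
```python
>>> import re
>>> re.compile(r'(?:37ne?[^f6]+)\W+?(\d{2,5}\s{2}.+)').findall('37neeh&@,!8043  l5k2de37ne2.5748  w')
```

The pattern matches the literal '37n', then optionally a literal 'e', then one or more of any character except [f6] (non-capturing group); then one or more of a non-word character (lazy); then 2 to 5 of a digit, then exactly 2 of whitespace, then one or more of any character (captured).
Matches: at [0:35] match '37neeh&@,!8043  l5k2de37ne2.5748  w', group 1 = '5748  w'.
One capturing group, so `findall` returns just the captured substring from the one match — 1 in all.

['5748  w']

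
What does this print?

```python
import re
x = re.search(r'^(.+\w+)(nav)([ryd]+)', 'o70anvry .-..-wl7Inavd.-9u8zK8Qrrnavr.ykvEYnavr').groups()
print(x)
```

This matches anchored at the start of the string; then one or more of any character, then one or more of a word character (captured); then the literal 'n', then the literal 'av' (captured); then one or more of one of [ryd] (captured).
`re.search` tries every starting position until one works.
The match spans [0:47] → 'o70anvry .-..-wl7Inavd.-9u8zK8Qrrnavr.ykvEYnavr'.
Captured: group 1 = 'o70anvry .-..-wl7Inavd.-9u8zK8Qrrnavr.ykvEY', group 2 = 'nav', group 3 = 'r'.

('o70anvry .-..-wl7Inavd.-9u8zK8Qrrnavr.ykvEY', 'nav', 'r')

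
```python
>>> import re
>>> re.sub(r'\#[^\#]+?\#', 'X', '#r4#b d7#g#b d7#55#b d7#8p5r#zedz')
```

'Xb d7Xb d7Xb d7Xzedz'

Matches: at [0:4] → '#r4#'; at [8:11] → '#g#'; at [15:19] → '#55#'; at [23:29] → '#8p5r#'.
`sub` substitutes 'X' at each match site.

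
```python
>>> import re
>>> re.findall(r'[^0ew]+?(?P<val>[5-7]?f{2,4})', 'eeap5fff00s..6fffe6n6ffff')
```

['5fff', '6fff', '6ffff']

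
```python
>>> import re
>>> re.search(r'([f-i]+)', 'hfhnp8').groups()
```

The pattern matches one or more of a character in [f-i] (captured).
`re.search` tries every starting position until one works.
The match spans [0:3] → 'hfh'.
Captured: group 1 = 'hfh'.

('hfh',)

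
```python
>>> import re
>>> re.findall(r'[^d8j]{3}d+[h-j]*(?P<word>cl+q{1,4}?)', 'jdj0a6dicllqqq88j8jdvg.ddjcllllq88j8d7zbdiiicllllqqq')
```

['cllq', 'cllllq', 'cllllq']

The pattern matches exactly 3 of any character except [d8j], then one or more of the literal 'd', then zero or more of a character in [h-j]; then a literal 'c', then one or more of a literal 'l', then 1 to 4 of the literal 'q' (lazy) (captured as 'word').
Walking the string: at [3:12] match '0a6dicllq', group 1 = 'cllq'; at [20:32] match 'vg.ddjcllllq', group 1 = 'cllllq'; at [37:50] match '7zbdiiicllllq', group 1 = 'cllllq'.
One capturing group, so `findall` returns just the captured substring from each match — 3 in all.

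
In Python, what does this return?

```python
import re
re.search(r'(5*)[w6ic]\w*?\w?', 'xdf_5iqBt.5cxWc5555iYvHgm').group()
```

'5iq'

This matches zero or more of a literal '5' (captured); then one of [w6ic], then zero or more of a word character (lazy), then optionally a word character.
The `?` after the quantifier makes it lazy — it takes as little as possible before letting the rest of the pattern try.
Unlike `match`, `search` isn't anchored — it looks for the pattern anywhere in the string.
The match spans [4:7] → '5iq'.
Captured: group 1 = '5'.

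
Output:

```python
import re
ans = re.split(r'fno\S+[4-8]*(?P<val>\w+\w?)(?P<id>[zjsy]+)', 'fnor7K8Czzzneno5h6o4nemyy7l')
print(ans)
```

The pattern matches the literal 'fno', then one or more of a non-whitespace character, then zero or more of a character in [4-8]; then one or more of a word character, then optionally a word character (captured as 'val'); then one or more of one of [zjsy] (captured as 'id').
Matches to split on: at [0:25] → 'fnor7K8Czzzneno5h6o4nemyy'.
Because the pattern has a capturing group, `split` also inserts each captured text between the pieces.

['', 'y', 'y', '7l']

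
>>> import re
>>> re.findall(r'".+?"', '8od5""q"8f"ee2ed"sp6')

['""q"', '"ee2ed"']

With no groups in the pattern, `findall` gives back each whole match — 2 here.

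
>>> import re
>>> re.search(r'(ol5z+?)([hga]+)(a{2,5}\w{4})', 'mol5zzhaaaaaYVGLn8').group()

'ol5zzhaaaaaYVGL'

The pattern matches the literal 'ol5', then one or more of the literal 'z' (lazy) (captured); then one or more of one of [hga] (captured); then 2 to 5 of the literal 'a', then exactly 4 of a word character (captured).
`re.search` tries every starting position until one works.
The match spans [1:16] → 'ol5zzhaaaaaYVGL'.
Captured: group 1 = 'ol5zz', group 2 = 'haaa', group 3 = 'aaYVGL'.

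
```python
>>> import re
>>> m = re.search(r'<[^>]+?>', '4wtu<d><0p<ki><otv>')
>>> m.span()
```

(4, 7)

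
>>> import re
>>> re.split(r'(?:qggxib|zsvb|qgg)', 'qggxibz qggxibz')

['', 'z ', 'z']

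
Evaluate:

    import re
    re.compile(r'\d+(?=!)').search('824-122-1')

None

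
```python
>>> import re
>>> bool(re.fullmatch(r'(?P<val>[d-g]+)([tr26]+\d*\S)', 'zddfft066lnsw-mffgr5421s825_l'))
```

False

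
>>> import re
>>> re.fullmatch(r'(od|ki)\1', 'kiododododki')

The backreference `\1` re-matches whatever the first group consumed, character for character.
`fullmatch` succeeds only if the pattern covers the string from start to end.
Here there's no way to consume every character, so the call returns None.

None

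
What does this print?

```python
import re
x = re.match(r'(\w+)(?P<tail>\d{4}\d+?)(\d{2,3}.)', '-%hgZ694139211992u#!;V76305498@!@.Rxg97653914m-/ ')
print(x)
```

None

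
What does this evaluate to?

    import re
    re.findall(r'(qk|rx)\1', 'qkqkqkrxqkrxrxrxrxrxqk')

['qk', 'rx', 'rx']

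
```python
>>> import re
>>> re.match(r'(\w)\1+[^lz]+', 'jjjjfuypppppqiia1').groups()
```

('j',)

The match spans [0:17] → 'jjjjfuypppppqiia1'.
Captured: group 1 = 'j'.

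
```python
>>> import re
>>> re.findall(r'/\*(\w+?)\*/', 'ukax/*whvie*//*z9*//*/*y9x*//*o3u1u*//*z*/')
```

['whvie', 'z9', 'y9x', 'o3u1u', 'z']

Matches: at [4:13] match '/*whvie*/', group 1 = 'whvie'; at [13:19] match '/*z9*/', group 1 = 'z9'; at [21:28] match '/*y9x*/', group 1 = 'y9x'; at [28:37] match '/*o3u1u*/', group 1 = 'o3u1u'; at [37:42] match '/*z*/', group 1 = 'z'.
`findall` collects group 1 from each match (5 total).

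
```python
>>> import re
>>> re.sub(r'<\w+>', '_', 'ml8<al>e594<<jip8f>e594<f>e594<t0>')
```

'ml8_e594<_e594_e594_'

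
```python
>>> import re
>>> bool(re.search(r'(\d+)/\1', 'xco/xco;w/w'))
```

False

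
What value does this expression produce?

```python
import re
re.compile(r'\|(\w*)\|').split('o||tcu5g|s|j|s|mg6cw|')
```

['o', '', 'tcu5g', 's', 'j', 's', 'mg6cw|']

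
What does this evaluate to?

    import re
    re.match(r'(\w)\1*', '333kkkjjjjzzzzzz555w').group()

`re.match` only tries the pattern at the start of the string.
The match spans [0:3] → '333'.

'333'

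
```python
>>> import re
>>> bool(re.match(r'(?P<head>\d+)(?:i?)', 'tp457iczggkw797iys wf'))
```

False

Pattern: one or more of a digit (captured as 'head'); then optionally a literal 'i' (non-capturing group).
`re.match` won't scan ahead — the pattern has to work from the very first character.
Here position 0 doesn't satisfy it, so the call returns None, and `bool(None)` is False.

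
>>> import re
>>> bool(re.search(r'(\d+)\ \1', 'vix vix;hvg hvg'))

The backreference `\1` re-matches whatever the first group consumed, character for character.
Here nothing in the string fits, so the call returns None, and `bool(None)` is False.

False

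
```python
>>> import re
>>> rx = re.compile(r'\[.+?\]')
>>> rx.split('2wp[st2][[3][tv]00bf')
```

['2wp', '', '', '00bf']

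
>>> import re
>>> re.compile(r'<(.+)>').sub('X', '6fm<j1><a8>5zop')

'6fmX5zop'

Matches: at [3:11] → '<j1><a8>'.
`sub` substitutes 'X' at each match site.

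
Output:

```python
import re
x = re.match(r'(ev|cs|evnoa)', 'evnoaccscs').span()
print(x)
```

`|` is ordered: at each position the engine commits to the first alternative that works.
`match` is anchored at position 0; if the pattern doesn't fit there, it returns None.
The match spans [0:2] → 'ev'.
Captured: group 1 = 'ev'.

(0, 2)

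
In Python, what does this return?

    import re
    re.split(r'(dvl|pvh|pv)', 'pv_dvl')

Matches to split on: at [0:2] → 'pv'; at [3:6] → 'dvl'.
`re.split` interleaves the captured-group text with the surrounding fragments.

['', 'pv', '_', 'dvl', '']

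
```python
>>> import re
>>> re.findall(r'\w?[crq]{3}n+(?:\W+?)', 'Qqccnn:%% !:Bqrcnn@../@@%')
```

['Qqccnn:', 'Bqrcnn@']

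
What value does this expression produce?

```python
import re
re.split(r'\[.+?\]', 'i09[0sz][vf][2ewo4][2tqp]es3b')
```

Because the quantifier is non-greedy, it stops expanding at the earliest point where the rest of the pattern can succeed.
Each match becomes a cut point; 5 segments remain.

['i09', '', '', '', 'es3b']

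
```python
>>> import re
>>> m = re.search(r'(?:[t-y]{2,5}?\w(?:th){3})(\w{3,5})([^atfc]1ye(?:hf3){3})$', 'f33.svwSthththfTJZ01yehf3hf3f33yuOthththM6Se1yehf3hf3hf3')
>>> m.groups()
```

The match spans [31:56] → 'yuOthththM6Se1yehf3hf3hf3'.
Captured: group 1 = 'M6S', group 2 = 'e1yehf3hf3hf3'.

('M6S', 'e1yehf3hf3hf3')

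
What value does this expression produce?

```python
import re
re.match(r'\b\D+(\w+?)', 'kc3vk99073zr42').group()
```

'kc3'

Pattern: a word boundary (`\b`, zero-width); then one or more of a non-digit; then one or more of a word character (lazy) (captured).
A non-greedy quantifier consumes as few characters as it can — just enough that the remainder of the pattern still matches from where it stops; whatever follows it matches normally.
`match` is anchored at position 0; if the pattern doesn't fit there, it returns None.
The match spans [0:3] → 'kc3'.
Captured: group 1 = '3'.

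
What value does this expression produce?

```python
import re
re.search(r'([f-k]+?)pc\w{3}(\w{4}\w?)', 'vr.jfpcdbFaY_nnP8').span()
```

(3, 15)

The pattern matches one or more of a character in [f-k] (lazy) (captured); then the literal 'pc', then exactly 3 of a word character; then exactly 4 of a word character, then optionally a word character (captured).
`re.search` scans for the first position where the pattern succeeds.
The match spans [3:15] → 'jfpcdbFaY_nn'.
Captured: group 1 = 'jf', group 2 = 'aY_nn'.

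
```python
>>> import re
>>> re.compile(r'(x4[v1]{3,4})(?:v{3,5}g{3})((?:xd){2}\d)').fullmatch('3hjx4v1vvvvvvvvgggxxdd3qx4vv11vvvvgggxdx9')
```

`re.fullmatch` is like wrapping the pattern in `^…$` (in single-line mode).
Here the pattern can't cover the whole string, so the call returns None.

None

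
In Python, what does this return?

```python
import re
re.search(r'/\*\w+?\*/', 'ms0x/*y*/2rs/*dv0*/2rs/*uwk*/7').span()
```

`re.search` tries every starting position until one works.
The match spans [4:9] → '/*y*/'.

(4, 9)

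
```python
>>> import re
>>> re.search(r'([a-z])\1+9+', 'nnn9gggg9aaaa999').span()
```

(0, 4)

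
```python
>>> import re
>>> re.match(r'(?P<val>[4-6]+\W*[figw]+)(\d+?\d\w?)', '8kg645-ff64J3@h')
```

None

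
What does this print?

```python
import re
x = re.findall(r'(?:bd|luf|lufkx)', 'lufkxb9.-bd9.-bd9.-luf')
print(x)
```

Alternation isn't longest-match — the leftmost alternative that fits at this position is chosen.
Scanning left to right: at [0:3] → 'luf'; at [9:11] → 'bd'; at [14:16] → 'bd'; at [19:22] → 'luf'.
Since nothing is captured, `findall` lists the 4 matched substrings directly.

['luf', 'bd', 'bd', 'luf']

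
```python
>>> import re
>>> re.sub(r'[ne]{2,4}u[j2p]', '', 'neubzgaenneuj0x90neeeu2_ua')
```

'neubzga0x90_ua'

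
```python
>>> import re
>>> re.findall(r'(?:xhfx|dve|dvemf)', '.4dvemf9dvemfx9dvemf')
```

Alternation isn't longest-match — the leftmost alternative that fits at this position is chosen.
Scanning left to right: at [2:5] → 'dve'; at [8:11] → 'dve'; at [15:18] → 'dve'.
With no groups in the pattern, `findall` gives back each whole match — 3 here.

['dve', 'dve', 'dve']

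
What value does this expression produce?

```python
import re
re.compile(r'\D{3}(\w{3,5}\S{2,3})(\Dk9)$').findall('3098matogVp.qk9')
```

[('ogVp.', 'qk9')]

The pattern matches exactly 3 of a non-digit; then 3 to 5 of a word character, then 2 to 3 of a non-whitespace character (captured); then a non-digit, then the literal 'k9' (captured); then anchored at the end.
2 groups means the one result is a tuple of 2 captured strings — 1 here.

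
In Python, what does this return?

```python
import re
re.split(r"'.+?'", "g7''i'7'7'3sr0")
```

Because the quantifier is non-greedy, it stops expanding at the earliest point where the rest of the pattern can succeed.
Matches to split on: at [2:6] → "''i'"; at [7:10] → "'7'".
The string is cut at each match, leaving 3 pieces.

['g7', '7', '3sr0']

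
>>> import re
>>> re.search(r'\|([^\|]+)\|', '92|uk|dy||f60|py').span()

(2, 6)

The match spans [2:6] → '|uk|'.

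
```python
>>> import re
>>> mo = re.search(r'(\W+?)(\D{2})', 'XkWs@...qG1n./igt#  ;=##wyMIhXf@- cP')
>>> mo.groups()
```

The match spans [4:7] → '@..'.
Captured: group 1 = '@', group 2 = '..'.

('@', '..')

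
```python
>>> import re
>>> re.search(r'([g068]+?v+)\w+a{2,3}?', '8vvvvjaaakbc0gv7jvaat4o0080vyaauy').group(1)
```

'8vvvv'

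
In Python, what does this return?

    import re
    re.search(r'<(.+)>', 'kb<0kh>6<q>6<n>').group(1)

`re.search` tries every starting position until one works.
The match spans [2:15] → '<0kh>6<q>6<n>'.
Captured: group 1 = '0kh>6<q>6<n'.

'0kh>6<q>6<n'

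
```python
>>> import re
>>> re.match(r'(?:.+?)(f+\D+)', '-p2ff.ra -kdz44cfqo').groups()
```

('ff.ra -kdz',)

Pattern: one or more of any character (lazy) (non-capturing group); then one or more of a literal 'f', then one or more of a non-digit (captured).
A `+?`/`*?`/`{m,n}?` starts at its minimum and grows only as far as needed for what follows to match.
`re.match` won't scan ahead — the pattern has to work from the very first character.
The match spans [0:13] → '-p2ff.ra -kdz'.
Captured: group 1 = 'ff.ra -kdz'.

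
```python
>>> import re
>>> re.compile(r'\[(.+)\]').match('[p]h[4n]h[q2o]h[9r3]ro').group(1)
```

'p]h[4n]h[q2o]h[9r3'

With `match`, the pattern is implicitly anchored at the beginning.
The match spans [0:20] → '[p]h[4n]h[q2o]h[9r3]'.
Captured: group 1 = 'p]h[4n]h[q2o]h[9r3'.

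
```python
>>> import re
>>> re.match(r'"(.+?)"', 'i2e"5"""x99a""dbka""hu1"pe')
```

`re.match` won't scan ahead — the pattern has to work from the very first character.
Here position 0 doesn't satisfy it, so the call returns None.

None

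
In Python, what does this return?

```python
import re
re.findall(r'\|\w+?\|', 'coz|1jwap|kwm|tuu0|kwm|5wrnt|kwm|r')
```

Since nothing is captured, `findall` lists the 3 matched substrings directly.

['|1jwap|', '|tuu0|', '|5wrnt|']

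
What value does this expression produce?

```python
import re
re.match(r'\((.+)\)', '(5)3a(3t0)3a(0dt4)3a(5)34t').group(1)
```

'5)3a(3t0)3a(0dt4)3a(5'

`re.match` won't scan ahead — the pattern has to work from the very first character.
The match spans [0:23] → '(5)3a(3t0)3a(0dt4)3a(5)'.
Captured: group 1 = '5)3a(3t0)3a(0dt4)3a(5'.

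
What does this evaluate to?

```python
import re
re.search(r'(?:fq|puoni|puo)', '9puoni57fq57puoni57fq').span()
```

(1, 6)

Alternation isn't longest-match — the leftmost alternative that fits at this position is chosen.
`search` walks the string left to right and returns the first match it finds.
The match spans [1:6] → 'puoni'.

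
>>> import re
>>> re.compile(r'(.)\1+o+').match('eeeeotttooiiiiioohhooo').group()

`re.match` won't scan ahead — the pattern has to work from the very first character.
The match spans [0:5] → 'eeeeo'.

'eeeeo'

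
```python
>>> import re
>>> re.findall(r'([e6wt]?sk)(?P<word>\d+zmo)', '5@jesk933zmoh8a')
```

2 groups means the one result is a tuple of 2 captured strings — 1 here.

[('esk', '933zmo')]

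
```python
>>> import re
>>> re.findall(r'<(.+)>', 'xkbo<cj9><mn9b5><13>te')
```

['cj9><mn9b5><13']

Scanning left to right: at [4:20] match '<cj9><mn9b5><13>', group 1 = 'cj9><mn9b5><13'.
With a single group, `findall` returns only what that group captured — 1 item.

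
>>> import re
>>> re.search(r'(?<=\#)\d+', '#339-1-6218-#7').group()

'339'

The positive lookaround only admits positions where the adjacent text matches; those characters stay outside the span.
`re.search` scans for the first position where the pattern succeeds.
The match spans [1:4] → '339'.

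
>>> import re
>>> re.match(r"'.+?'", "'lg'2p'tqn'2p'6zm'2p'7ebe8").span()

With `match`, the pattern is implicitly anchored at the beginning.
The match spans [0:4] → "'lg'".

(0, 4)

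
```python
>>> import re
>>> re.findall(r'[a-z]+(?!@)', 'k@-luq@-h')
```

Because the assertion is negative and zero-width, positions next to the forbidden text are skipped.
With no groups in the pattern, `findall` gives back each whole match — 2 here.

['lu', 'h']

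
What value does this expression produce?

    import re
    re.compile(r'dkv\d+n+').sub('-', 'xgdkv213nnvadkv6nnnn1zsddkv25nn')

Pattern: the literal 'dkv', then one or more of a digit; then one or more of a literal 'n'.
Matches: at [2:10] → 'dkv213nn'; at [12:20] → 'dkv6nnnn'; at [24:31] → 'dkv25nn'.
Every occurrence is swapped for '-'.

'xg-va-1zsd-'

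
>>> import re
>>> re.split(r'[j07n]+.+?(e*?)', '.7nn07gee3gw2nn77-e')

The pattern matches one or more of one of [j07n], then one or more of any character (lazy); then zero or more of a literal 'e' (lazy) (captured).
Because the quantifier is non-greedy, it stops expanding at the earliest point where the rest of the pattern can succeed.
Matches to split on: at [1:7] → '7nn07g'; at [13:18] → 'nn77-'.
With a capturing group present, the delimiter's captured portion is kept in the result list.

['.', '', 'ee3gw2', '', 'e']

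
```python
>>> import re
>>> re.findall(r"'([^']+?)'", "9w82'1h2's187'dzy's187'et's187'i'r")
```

['1h2', 'dzy', 'et', 'i']

Walking the string: at [4:9] match "'1h2'", group 1 = '1h2'; at [13:18] match "'dzy'", group 1 = 'dzy'; at [22:26] match "'et'", group 1 = 'et'; at [30:33] match "'i'", group 1 = 'i'.
One capturing group, so `findall` returns just the captured substring from each match — 4 in all.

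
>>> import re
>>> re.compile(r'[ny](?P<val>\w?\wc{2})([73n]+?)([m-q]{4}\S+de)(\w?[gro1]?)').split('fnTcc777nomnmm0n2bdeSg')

The pattern matches one of [ny]; then optionally a word character, then a word character, then exactly 2 of the literal 'c' (captured as 'val'); then one or more of one of [73n] (lazy) (captured); then exactly 4 of a character in [m-q], then one or more of a non-whitespace character, then the literal 'de' (captured); then optionally a word character, then optionally one of [gro1] (captured).
Matches to split on: at [1:22] → 'nTcc777nomnmm0n2bdeSg'.
With a capturing group present, the delimiter's captured portion is kept in the result list.

['f', 'Tcc', '777', 'nomnmm0n2bde', 'Sg', '']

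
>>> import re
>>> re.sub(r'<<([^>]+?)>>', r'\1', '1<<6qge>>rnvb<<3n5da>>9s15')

'16qgernvb3n5da9s15'

The replacement refers to a captured group, so each match is rewritten using its own captured text.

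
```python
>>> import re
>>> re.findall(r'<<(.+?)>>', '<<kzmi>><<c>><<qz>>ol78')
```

`findall` collects group 1 from each match (3 total).

['kzmi', 'c', 'qz']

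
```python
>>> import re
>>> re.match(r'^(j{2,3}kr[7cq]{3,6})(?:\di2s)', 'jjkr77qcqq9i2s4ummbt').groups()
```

('jjkr77qcqq',)

This matches anchored at the start of the string; then 2 to 3 of the literal 'j', then the literal 'kr', then 3 to 6 of one of [7cq] (captured); then a digit, then the literal 'i2s' (non-capturing group).
With `match`, the pattern is implicitly anchored at the beginning.
The match spans [0:14] → 'jjkr77qcqq9i2s'.
Captured: group 1 = 'jjkr77qcqq'.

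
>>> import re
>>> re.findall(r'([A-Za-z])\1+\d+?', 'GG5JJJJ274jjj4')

['G', 'J', 'j']

A backreference is literal: `\1` must see the identical characters the first group matched.
Scanning left to right: at [0:3] match 'GG5', group 1 = 'G'; at [3:8] match 'JJJJ2', group 1 = 'J'; at [10:14] match 'jjj4', group 1 = 'j'.
Because there's exactly one group, `findall` drops the full match and keeps group 1 from each hit.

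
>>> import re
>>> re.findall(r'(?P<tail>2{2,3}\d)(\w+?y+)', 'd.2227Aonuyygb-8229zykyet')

[('2227', 'Aonuyy'), ('229', 'zy')]

The pattern matches 2 to 3 of the literal '2', then a digit (captured as 'tail'); then one or more of a word character (lazy), then one or more of the literal 'y' (captured).
A non-greedy quantifier consumes as few characters as it can — just enough that the remainder of the pattern still matches from where it stops; whatever follows it matches normally.
Scanning left to right: at [2:12] match '2227Aonuyy', groups = ('2227', 'Aonuyy'); at [16:21] match '229zy', groups = ('229', 'zy').
With 2 capturing groups, `findall` returns a 2-tuple per match.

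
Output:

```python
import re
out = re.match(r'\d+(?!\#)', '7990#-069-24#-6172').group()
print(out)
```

799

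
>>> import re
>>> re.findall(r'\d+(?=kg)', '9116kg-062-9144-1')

['9116']

The `(?=…)`/`(?<=…)` assertion just peeks at neighbouring text; it doesn't advance the match position.
Matches: at [0:4] → '9116'.
Since nothing is captured, `findall` lists the 1 matched substring directly.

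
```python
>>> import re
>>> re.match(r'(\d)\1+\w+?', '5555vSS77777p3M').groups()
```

The match spans [0:5] → '5555v'.
Captured: group 1 = '5'.

('5',)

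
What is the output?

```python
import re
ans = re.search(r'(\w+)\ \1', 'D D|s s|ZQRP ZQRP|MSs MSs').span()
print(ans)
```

(0, 3)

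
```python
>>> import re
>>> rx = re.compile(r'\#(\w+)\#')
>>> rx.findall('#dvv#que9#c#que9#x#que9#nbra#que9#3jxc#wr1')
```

['dvv', 'c', 'x', 'nbra', '3jxc']

One capturing group, so `findall` returns just the captured substring from each match — 5 in all.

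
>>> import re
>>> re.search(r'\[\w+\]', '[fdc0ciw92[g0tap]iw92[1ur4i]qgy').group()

The match spans [10:17] → '[g0tap]'.

'[g0tap]'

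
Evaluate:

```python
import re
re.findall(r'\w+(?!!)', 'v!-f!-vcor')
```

A negative assertion filters positions out without eating any characters.
With no groups in the pattern, `findall` gives back each whole match — 1 here.

['vcor']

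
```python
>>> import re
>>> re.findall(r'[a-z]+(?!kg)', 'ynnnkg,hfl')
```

['ynnnkg', 'hfl']

The negative lookaround is zero-width — it rules out positions where the adjacent text would match, without consuming anything.
Walking the string: at [0:6] → 'ynnnkg'; at [7:10] → 'hfl'.
With no groups in the pattern, `findall` gives back each whole match — 2 here.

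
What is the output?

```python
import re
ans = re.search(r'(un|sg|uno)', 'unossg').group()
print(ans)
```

un

Alternation tries branches left to right and keeps the first one that lets the overall match succeed at that position.
Unlike `match`, `search` isn't anchored — it looks for the pattern anywhere in the string.
The match spans [0:2] → 'un'.
Captured: group 1 = 'un'.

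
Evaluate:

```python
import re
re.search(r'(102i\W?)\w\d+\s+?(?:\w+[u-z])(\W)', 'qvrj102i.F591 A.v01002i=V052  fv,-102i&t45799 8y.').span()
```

(34, 49)

The match spans [34:49] → '102i&t45799 8y.'.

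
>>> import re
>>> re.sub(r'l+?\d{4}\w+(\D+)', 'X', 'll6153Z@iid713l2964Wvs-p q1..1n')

Pattern: one or more of a literal 'l' (lazy), then exactly 4 of a digit; then one or more of a word character; then one or more of a non-digit (captured).
Matches: at [0:11] → 'll6153Z@iid'; at [14:26] → 'l2964Wvs-p q'.
`sub` substitutes 'X' at each match site.

'X713X1..1n'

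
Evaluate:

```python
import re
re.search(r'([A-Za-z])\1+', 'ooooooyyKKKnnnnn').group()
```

'oooooo'

After group 1 captures some text, `\1` only succeeds where that same text appears again.
The match spans [0:6] → 'oooooo'.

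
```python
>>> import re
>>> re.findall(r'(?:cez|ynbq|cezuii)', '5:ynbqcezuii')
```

['ynbq', 'cez']

The regex engine tests alternatives in the order written; an earlier branch that matches wins even if a later one would match more.
With no groups in the pattern, `findall` gives back each whole match — 2 here.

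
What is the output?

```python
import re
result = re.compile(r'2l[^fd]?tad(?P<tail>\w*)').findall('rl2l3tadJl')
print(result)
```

['Jl']

The pattern matches the literal '2l', then optionally any character except [fd], then the literal 'tad'; then zero or more of a word character (captured as 'tail').
Scanning left to right: at [2:10] match '2l3tadJl', group 1 = 'Jl'.
With a single group, `findall` returns only what that group captured — 1 item.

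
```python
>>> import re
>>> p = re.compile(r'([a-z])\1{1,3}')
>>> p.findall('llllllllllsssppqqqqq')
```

`\1` has to match the exact text group 1 already captured.
Matches: at [0:4] match 'llll', group 1 = 'l'; at [4:8] match 'llll', group 1 = 'l'; at [8:10] match 'll', group 1 = 'l'; at [10:13] match 'sss', group 1 = 's'; at [13:15] match 'pp', group 1 = 'p'; ….
`findall` collects group 1 from each match (6 total).

['l', 'l', 'l', 's', 'p', 'q']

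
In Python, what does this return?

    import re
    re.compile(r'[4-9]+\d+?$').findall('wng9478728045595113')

['9478728045595113']

The pattern matches one or more of a character in [4-9]; then one or more of a digit (lazy); then anchored at the end.
Matches: at [3:19] → '9478728045595113'.
`findall` yields the raw match text (1 of them) because the pattern has no groups.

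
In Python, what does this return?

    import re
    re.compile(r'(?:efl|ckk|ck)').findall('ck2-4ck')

`findall` yields the raw match text (2 of them) because the pattern has no groups.

['ck', 'ck']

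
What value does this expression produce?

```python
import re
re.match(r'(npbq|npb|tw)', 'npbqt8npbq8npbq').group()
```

'npbq'

With `match`, the pattern is implicitly anchored at the beginning.
The match spans [0:4] → 'npbq'.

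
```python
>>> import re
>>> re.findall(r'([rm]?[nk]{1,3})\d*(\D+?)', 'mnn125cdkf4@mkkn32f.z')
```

The pattern matches optionally one of [rm], then 1 to 3 of one of [nk] (captured); then zero or more of a digit; then one or more of a non-digit (lazy) (captured).
Because the quantifier is non-greedy, it stops expanding at the earliest point where the rest of the pattern can succeed.
Matches: at [0:7] match 'mnn125c', groups = ('mnn', 'c'); at [8:10] match 'kf', groups = ('k', 'f'); at [12:19] match 'mkkn32f', groups = ('mkkn', 'f').
2 groups means each result is a tuple of 2 captured strings — 3 here.

[('mnn', 'c'), ('k', 'f'), ('mkkn', 'f')]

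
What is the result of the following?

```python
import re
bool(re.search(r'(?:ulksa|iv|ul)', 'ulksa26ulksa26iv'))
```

True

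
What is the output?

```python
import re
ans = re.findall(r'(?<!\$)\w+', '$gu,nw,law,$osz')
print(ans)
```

The negative lookahead/lookbehind blocks any match where the forbidden context is present.
Matches: at [2:3] → 'u'; at [4:6] → 'nw'; at [7:10] → 'law'; at [13:15] → 'sz'.
Since nothing is captured, `findall` lists the 4 matched substrings directly.

['u', 'nw', 'law', 'sz']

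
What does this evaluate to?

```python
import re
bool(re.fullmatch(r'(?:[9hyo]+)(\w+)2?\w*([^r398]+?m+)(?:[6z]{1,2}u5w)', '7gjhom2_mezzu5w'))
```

The pattern matches one or more of one of [9hyo] (non-capturing group); then one or more of a word character (captured); then optionally the literal '2', then zero or more of a word character; then one or more of any character except [r398] (lazy), then one or more of the literal 'm' (captured); then 1 to 2 of one of [6z], then the literal 'u5w' (non-capturing group).
`re.fullmatch` requires the pattern to consume the entire string.
Here the string isn't matched end-to-end, so the call returns None, and `bool(None)` is False.

False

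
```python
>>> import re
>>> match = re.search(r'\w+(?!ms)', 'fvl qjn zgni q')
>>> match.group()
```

Because the assertion is negative and zero-width, positions next to the forbidden text are skipped.
Unlike `match`, `search` isn't anchored — it looks for the pattern anywhere in the string.
The match spans [0:3] → 'fvl'.

'fvl'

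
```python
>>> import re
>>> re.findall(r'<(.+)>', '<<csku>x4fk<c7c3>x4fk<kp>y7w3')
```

['<csku>x4fk<c7c3>x4fk<kp']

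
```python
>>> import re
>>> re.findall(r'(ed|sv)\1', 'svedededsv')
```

The backreference `\1` re-matches whatever the first group consumed, character for character.
Matches: at [2:6] match 'eded', group 1 = 'ed'.
One capturing group, so `findall` returns just the captured substring from the one match — 1 in all.

['ed']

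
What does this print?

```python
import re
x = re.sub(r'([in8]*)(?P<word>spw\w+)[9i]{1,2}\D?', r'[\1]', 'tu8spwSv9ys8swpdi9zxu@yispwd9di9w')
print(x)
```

This matches zero or more of one of [in8] (captured); then the literal 'spw', then one or more of a word character (captured as 'word'); then 1 to 2 of one of [9i], then optionally a non-digit.
Matches: at [2:19] → '8spwSv9ys8swpdi9z'; at [23:33] → 'ispwd9di9w'.
Each match is replaced using the text its own group 1 captured.

tu[8]xu@y[i]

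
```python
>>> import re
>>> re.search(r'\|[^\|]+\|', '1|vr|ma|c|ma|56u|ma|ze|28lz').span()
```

(1, 5)

`re.search` scans for the first position where the pattern succeeds.
The match spans [1:5] → '|vr|'.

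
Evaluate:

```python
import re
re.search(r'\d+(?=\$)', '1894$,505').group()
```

The positive lookaround only admits positions where the adjacent text matches; those characters stay outside the span.
The match spans [0:4] → '1894'.

'1894'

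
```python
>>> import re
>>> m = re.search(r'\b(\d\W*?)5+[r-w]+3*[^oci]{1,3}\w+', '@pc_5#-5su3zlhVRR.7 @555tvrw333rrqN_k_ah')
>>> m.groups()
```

('7 @',)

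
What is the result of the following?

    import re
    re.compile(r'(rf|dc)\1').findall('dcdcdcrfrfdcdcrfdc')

['dc', 'rf', 'dc']

After group 1 captures some text, `\1` only succeeds where that same text appears again.
Because there's exactly one group, `findall` drops the full match and keeps group 1 from each hit.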